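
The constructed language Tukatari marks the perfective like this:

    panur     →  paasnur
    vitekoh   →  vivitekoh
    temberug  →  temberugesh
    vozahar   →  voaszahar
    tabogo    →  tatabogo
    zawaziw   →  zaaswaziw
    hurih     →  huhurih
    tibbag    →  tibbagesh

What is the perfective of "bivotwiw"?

panur and temberug both have last vowel 'u' yet inflect differently (paasnur, temberugesh), so the last vowel is not what conditions the rule; the final letter is.
"bivotwiw" ends in -w. The one such stem in the data (zawaziw → zaaswaziw) inserts -as- after the first vowel (as do vozahar, panur), so the same rule applies.
The other patterns: stems ending in -g add -esh; stems ending in -h or -o repeat the first consonant+vowel as a prefix.
So bivotwiw → biasvotwiw.

biasvotwiw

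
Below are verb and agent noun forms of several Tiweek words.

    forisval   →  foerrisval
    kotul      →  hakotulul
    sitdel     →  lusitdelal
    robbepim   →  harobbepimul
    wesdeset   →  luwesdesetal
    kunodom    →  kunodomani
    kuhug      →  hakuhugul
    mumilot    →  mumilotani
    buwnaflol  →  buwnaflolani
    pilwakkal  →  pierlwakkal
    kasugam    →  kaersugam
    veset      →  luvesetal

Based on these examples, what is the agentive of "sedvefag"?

kasugam and kunodom both end in -m yet inflect differently (kaersugam, kunodomani), so the final letter is not what conditions the rule; the last vowel is.
"sedvefag" has last vowel 'a'. The stems whose last vowel is 'a' (forisval → foerrisval, kasugam → kaersugam, pilwakkal → pierlwakkal) insert -er- after the first vowel.
The other patterns: stems whose last vowel is 'o' add -ani; stems whose last vowel is 'e' add lu- … -al around the stem; stems whose last vowel is 'i' or 'u' add ha- … -ul around the stem.
So sedvefag → seerdvefag.

seerdvefag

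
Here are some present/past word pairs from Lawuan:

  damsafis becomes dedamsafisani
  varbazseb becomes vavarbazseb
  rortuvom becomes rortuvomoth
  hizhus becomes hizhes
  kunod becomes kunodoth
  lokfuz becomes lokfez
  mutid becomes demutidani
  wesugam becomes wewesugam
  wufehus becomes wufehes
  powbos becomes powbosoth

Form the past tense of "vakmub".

powbos and damsafis both end in -s yet inflect differently (powbosoth, dedamsafisani), so the final letter is not what conditions the rule; the last vowel is.
"vakmub" has last vowel 'u'. The stems whose last vowel is 'u' (lokfuz → lokfez, hizhus → hizhes, wufehus → wufehes) change the last vowel to 'e'.
The other patterns: stems whose last vowel is 'o' add -oth; stems whose last vowel is 'i' add de- … -ani around the stem; stems whose last vowel is 'a' or 'e' repeat the first consonant+vowel as a prefix.
So vakmub → vakmeb.

vakmeb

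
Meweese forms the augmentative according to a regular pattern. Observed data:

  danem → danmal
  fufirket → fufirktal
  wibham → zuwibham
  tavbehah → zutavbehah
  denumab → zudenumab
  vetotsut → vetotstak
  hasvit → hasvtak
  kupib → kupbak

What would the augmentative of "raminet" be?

danem and wibham both end in -m yet inflect differently (danmal, zuwibham), so the final letter is not what conditions the rule; the last vowel is.
"raminet" has last vowel 'e'. The stems whose last vowel is 'e' (danem → danmal, fufirket → fufirktal) delete the last vowel and add -al.
The other patterns: stems whose last vowel is 'a' add the prefix zu-; stems whose last vowel is 'i' or 'u' delete the last vowel and add -ak.
So raminet → ramintal.

ramintal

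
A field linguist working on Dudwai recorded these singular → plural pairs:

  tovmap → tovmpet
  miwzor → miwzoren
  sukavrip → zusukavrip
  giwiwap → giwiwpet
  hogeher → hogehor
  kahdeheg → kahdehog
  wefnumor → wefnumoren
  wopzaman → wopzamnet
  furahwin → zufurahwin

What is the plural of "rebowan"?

tovmap and sukavrip both end in -p yet inflect differently (tovmpet, zusukavrip), so the final letter is not what conditions the rule; the last vowel is.
"rebowan" has last vowel 'a'. The stems whose last vowel is 'a' (tovmap → tovmpet, wopzaman → wopzamnet, giwiwap → giwiwpet) delete the last vowel and add -et.
So rebowan → rebownet.

rebownet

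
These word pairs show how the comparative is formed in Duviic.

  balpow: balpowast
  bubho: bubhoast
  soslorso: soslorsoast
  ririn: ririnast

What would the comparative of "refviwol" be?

Every pair shown (balpow → balpowast, bubho → bubhoast, soslorso → soslorsoast, …) follows the same rule: add -ast.
So refviwol → refviwolast.

refviwolast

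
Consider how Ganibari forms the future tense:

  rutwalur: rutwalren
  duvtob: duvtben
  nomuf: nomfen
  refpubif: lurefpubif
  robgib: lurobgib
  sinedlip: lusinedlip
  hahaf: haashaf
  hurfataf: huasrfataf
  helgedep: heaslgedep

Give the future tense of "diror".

"diror" has last vowel 'o'. The one such stem in the data (duvtob → duvtben) deletes the last vowel and adds -en (as do rutwalur, nomuf), so the same rule applies.
So diror → dirren.

dirren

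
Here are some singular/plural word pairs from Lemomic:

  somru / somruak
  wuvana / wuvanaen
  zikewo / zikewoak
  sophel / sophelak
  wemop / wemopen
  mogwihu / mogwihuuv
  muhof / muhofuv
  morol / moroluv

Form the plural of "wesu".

"wesu" begins with w-. The stems beginning with w- (wemop → wemopen, wuvana → wuvanaen) add -en.
The other patterns: stems beginning with m- add -uv; stems beginning with s- or z- add -ak.
So wesu → wesuen.

wesuen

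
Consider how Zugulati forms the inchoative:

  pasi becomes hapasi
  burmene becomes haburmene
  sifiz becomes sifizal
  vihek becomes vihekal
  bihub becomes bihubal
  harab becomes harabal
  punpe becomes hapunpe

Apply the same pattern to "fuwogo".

hafuwogo

burmene and vihek both have last vowel 'e' yet inflect differently (haburmene, vihekal), so the last vowel is not what conditions the rule; whether the stem ends in a vowel or a consonant is.
"fuwogo" ends in a vowel. The stems ending in a vowel (burmene → haburmene, pasi → hapasi, punpe → hapunpe) add the prefix ha-.
So fuwogo → hafuwogo.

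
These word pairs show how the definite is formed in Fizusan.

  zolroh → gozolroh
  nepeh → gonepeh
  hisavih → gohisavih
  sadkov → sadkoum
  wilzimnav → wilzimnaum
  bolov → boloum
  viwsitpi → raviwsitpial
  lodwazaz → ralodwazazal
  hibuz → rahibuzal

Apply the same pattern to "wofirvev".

wofirveum

zolroh and sadkov both have last vowel 'o' yet inflect differently (gozolroh, sadkoum), so the last vowel is not what conditions the rule; the final letter is.
"wofirvev" ends in -v. The stems ending in -v (sadkov → sadkoum, wilzimnav → wilzimnaum, bolov → boloum) drop the final letter and add -um.
The other patterns: stems ending in -h add the prefix go-; stems ending in -i or -z add ra- … -al around the stem.
So wofirvev → wofirveum.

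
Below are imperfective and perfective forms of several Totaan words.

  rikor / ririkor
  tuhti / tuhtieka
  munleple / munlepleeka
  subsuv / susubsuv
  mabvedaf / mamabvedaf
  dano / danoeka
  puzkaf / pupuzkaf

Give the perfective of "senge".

dano and rikor both have last vowel 'o' yet inflect differently (danoeka, ririkor), so the last vowel is not what conditions the rule; whether the stem ends in a vowel or a consonant is.
"senge" ends in a vowel. The stems ending in a vowel (tuhti → tuhtieka, dano → danoeka, munleple → munlepleeka) add -eka.
So senge → sengeeka.

sengeeka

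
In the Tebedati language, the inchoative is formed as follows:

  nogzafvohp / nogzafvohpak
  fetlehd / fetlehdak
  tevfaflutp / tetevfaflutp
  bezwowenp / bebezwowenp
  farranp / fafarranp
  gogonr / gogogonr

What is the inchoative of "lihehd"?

nogzafvohp and tevfaflutp both end in -p yet inflect differently (nogzafvohpak, tetevfaflutp), so the final letter is not what conditions the rule; the second-to-last letter is.
"lihehd" has second-to-last letter 'h'. The stems whose second-to-last letter is 'h' (nogzafvohp → nogzafvohpak, fetlehd → fetlehdak) add -ak.
The other pattern: stems whose second-to-last letter is 'n' or 't' repeat the first consonant+vowel as a prefix.
So lihehd → lihehdak.

lihehdak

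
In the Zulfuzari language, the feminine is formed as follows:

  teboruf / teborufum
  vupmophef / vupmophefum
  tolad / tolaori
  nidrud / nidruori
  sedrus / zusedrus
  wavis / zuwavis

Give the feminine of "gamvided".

teboruf and nidrud both have last vowel 'u' yet inflect differently (teborufum, nidruori), so the last vowel is not what conditions the rule; the final letter is.
"gamvided" ends in -d. The stems ending in -d (tolad → tolaori, nidrud → nidruori) drop the final letter and add -ori.
So gamvided → gamvideori.

gamvideori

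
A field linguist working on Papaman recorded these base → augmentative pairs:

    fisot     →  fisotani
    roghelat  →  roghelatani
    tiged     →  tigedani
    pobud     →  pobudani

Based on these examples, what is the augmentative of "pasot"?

Every pair shown (fisot → fisotani, roghelat → roghelatani, tiged → tigedani, …) follows the same rule: add -ani.
So pasot → pasotani.

pasotani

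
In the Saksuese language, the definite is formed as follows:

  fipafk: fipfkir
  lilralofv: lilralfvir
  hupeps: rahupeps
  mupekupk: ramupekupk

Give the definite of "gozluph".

fipafk and mupekupk both end in -k yet inflect differently (fipfkir, ramupekupk), so the final letter is not what conditions the rule; the second-to-last letter is.
"gozluph" has second-to-last letter 'p'. The stems whose second-to-last letter is 'p' (hupeps → rahupeps, mupekupk → ramupekupk) add the prefix ra-.
The other pattern: stems whose second-to-last letter is 'f' delete the last vowel and add -ir.
So gozluph → ragozluph.

ragozluph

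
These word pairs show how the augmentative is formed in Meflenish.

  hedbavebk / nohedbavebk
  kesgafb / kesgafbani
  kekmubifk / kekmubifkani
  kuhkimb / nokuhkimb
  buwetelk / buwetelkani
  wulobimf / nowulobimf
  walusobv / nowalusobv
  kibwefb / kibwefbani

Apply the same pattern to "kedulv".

kedulvani

kuhkimb and kesgafb both end in -b yet inflect differently (nokuhkimb, kesgafbani), so the final letter is not what conditions the rule; the second-to-last letter is.
"kedulv" has second-to-last letter 'l'. The one such stem in the data (buwetelk → buwetelkani) adds -ani, so the same rule applies.
The other pattern: stems whose second-to-last letter is 'b' or 'm' add the prefix no-.
So kedulv → kedulvani.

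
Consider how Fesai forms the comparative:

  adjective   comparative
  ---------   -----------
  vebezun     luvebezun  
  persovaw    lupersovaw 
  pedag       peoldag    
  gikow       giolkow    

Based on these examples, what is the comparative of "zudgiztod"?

luzudgiztod

gikow and persovaw both end in -w yet inflect differently (giolkow, lupersovaw), so the final letter is not what conditions the rule; the number of vowels is.
"zudgiztod" has 3 vowels. The stems with 3 vowels (persovaw → lupersovaw, vebezun → luvebezun) add the prefix lu-.
The other pattern: stems with 2 vowels insert -ol- after the first vowel.
So zudgiztod → luzudgiztod.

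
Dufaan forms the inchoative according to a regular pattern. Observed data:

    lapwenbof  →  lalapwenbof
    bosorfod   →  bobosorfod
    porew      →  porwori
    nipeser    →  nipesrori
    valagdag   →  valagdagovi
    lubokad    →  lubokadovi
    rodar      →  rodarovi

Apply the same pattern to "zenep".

zenpori

"zenep" has last vowel 'e'. The stems whose last vowel is 'e' (porew → porwori, nipeser → nipesrori) delete the last vowel and add -ori.
So zenep → zenpori.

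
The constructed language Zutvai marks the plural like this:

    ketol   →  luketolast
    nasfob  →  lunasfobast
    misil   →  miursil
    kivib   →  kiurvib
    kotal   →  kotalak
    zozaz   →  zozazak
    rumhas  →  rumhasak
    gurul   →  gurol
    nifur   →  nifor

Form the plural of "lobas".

lobasak

"lobas" has last vowel 'a'. The stems whose last vowel is 'a' (kotal → kotalak, zozaz → zozazak, rumhas → rumhasak) add -ak.
So lobas → lobasak.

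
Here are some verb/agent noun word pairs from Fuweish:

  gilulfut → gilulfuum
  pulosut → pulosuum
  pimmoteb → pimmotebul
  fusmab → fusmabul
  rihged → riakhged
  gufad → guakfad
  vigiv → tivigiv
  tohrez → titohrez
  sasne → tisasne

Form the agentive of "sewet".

seweum

"sewet" ends in -t. The stems ending in -t (gilulfut → gilulfuum, pulosut → pulosuum) drop the final letter and add -um.
So sewet → seweum.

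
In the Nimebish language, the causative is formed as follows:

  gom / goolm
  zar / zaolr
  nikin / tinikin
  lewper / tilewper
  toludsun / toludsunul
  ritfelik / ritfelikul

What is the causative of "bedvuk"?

tibedvuk

"bedvuk" has 2 vowels. The stems with 2 vowels (nikin → tinikin, lewper → tilewper) add the prefix ti-.
The other patterns: stems with 1 vowel insert -ol- after the first vowel; stems with 3 vowels add -ul.
So bedvuk → tibedvuk.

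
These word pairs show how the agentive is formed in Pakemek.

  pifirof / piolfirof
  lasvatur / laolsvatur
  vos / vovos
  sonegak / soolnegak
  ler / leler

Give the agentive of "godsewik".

lasvatur and ler both end in -r yet inflect differently (laolsvatur, leler), so the final letter is not what conditions the rule; the number of vowels is.
"godsewik" has 3 vowels. The stems with 3 vowels (pifirof → piolfirof, lasvatur → laolsvatur, sonegak → soolnegak) insert -ol- after the first vowel.
The other pattern: stems with 1 vowel repeat the first consonant+vowel as a prefix.
So godsewik → gooldsewik.

gooldsewik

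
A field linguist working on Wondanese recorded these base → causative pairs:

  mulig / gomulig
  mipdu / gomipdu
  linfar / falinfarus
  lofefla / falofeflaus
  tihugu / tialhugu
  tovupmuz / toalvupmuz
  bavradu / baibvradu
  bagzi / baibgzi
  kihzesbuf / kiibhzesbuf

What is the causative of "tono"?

mipdu and tihugu both end in -u yet inflect differently (gomipdu, tialhugu), so the final letter is not what conditions the rule; the first letter is.
"tono" begins with t-. The stems beginning with t- (tihugu → tialhugu, tovupmuz → toalvupmuz) insert -al- after the first vowel.
So tono → toalno.

toalno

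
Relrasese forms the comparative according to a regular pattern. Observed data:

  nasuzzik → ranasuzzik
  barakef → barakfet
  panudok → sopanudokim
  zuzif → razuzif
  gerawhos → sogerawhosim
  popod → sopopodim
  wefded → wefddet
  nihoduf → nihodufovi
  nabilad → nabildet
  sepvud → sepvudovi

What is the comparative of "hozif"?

nihoduf and barakef both end in -f yet inflect differently (nihodufovi, barakfet), so the final letter is not what conditions the rule; the last vowel is.
"hozif" has last vowel 'i'. The stems whose last vowel is 'i' (nasuzzik → ranasuzzik, zuzif → razuzif) add the prefix ra-.
The other patterns: stems whose last vowel is 'u' add -ovi; stems whose last vowel is 'a' or 'e' delete the last vowel and add -et; stems whose last vowel is 'o' add so- … -im around the stem.
So hozif → rahozif.

rahozif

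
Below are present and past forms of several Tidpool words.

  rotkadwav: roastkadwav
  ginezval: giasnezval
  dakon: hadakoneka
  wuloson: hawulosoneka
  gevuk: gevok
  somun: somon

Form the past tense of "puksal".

puasksal

dakon and somun both end in -n yet inflect differently (hadakoneka, somon), so the final letter is not what conditions the rule; the last vowel is.
"puksal" has last vowel 'a'. The stems whose last vowel is 'a' (rotkadwav → roastkadwav, ginezval → giasnezval) insert -as- after the first vowel.
The other patterns: stems whose last vowel is 'o' add ha- … -eka around the stem; stems whose last vowel is 'u' change the last vowel to 'o'.
So puksal → puasksal.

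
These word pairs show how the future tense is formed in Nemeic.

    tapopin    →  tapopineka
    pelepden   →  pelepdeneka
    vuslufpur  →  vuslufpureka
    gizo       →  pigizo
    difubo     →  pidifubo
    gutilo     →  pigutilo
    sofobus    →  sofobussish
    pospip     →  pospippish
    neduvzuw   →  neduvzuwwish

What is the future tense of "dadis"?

vuslufpur and sofobus both have last vowel 'u' yet inflect differently (vuslufpureka, sofobussish), so the last vowel is not what conditions the rule; the final letter is.
"dadis" ends in -s. The one such stem in the data (sofobus → sofobussish) doubles the final consonant and adds -ish (as do pospip, neduvzuw), so the same rule applies.
The other patterns: stems ending in -n or -r add -eka; stems ending in -o add the prefix pi-.
So dadis → dadissish.

dadissish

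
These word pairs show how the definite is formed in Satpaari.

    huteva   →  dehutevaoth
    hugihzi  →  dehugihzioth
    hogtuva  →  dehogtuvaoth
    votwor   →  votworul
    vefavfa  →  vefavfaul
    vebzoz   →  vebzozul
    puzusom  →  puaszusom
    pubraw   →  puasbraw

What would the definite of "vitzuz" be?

huteva and vefavfa both end in -a yet inflect differently (dehutevaoth, vefavfaul), so the final letter is not what conditions the rule; the first letter is.
"vitzuz" begins with v-. The stems beginning with v- (votwor → votworul, vefavfa → vefavfaul, vebzoz → vebzozul) add -ul.
So vitzuz → vitzuzul.

vitzuzul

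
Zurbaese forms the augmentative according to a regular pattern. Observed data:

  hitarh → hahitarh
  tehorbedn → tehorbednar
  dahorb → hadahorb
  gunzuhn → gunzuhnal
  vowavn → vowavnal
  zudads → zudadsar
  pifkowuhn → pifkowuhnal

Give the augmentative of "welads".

weladsar

tehorbedn and pifkowuhn both end in -n yet inflect differently (tehorbednar, pifkowuhnal), so the final letter is not what conditions the rule; the second-to-last letter is.
"welads" has second-to-last letter 'd'. The stems whose second-to-last letter is 'd' (zudads → zudadsar, tehorbedn → tehorbednar) add -ar.
So welads → weladsar.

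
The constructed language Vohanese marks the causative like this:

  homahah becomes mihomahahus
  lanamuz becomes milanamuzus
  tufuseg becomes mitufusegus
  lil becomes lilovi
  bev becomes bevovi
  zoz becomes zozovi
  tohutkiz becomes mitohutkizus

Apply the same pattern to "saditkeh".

zoz and lanamuz both end in -z yet inflect differently (zozovi, milanamuzus), so the final letter is not what conditions the rule; the number of vowels is.
"saditkeh" has 3 vowels. The stems with 3 vowels (lanamuz → milanamuzus, tohutkiz → mitohutkizus, homahah → mihomahahus) add mi- … -us around the stem.
So saditkeh → misaditkehus.

misaditkehus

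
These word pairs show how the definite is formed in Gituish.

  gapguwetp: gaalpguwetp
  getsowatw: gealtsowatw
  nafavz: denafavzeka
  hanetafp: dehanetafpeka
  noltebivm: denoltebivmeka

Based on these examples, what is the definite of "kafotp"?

gapguwetp and hanetafp both end in -p yet inflect differently (gaalpguwetp, dehanetafpeka), so the final letter is not what conditions the rule; the second-to-last letter is.
"kafotp" has second-to-last letter 't'. The stems whose second-to-last letter is 't' (gapguwetp → gaalpguwetp, getsowatw → gealtsowatw) insert -al- after the first vowel.
So kafotp → kaalfotp.

kaalfotp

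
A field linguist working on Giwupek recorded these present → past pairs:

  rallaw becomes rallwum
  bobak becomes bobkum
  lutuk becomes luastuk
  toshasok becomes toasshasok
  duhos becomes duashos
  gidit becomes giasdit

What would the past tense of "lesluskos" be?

leassluskos

bobak and lutuk both end in -k yet inflect differently (bobkum, luastuk), so the final letter is not what conditions the rule; the last vowel is.
"lesluskos" has last vowel 'o'. The stems whose last vowel is 'o' (toshasok → toasshasok, duhos → duashos) insert -as- after the first vowel.
The other pattern: stems whose last vowel is 'a' delete the last vowel and add -um.
So lesluskos → leassluskos.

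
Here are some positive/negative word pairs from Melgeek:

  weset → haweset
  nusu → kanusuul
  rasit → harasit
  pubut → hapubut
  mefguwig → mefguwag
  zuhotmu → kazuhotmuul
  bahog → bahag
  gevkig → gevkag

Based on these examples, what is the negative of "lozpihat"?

"lozpihat" ends in -t. The stems ending in -t (weset → haweset, pubut → hapubut, rasit → harasit) add the prefix ha-.
The other patterns: stems ending in -g change the last vowel to 'a'; stems ending in -u add ka- … -ul around the stem.
So lozpihat → halozpihat.

halozpihat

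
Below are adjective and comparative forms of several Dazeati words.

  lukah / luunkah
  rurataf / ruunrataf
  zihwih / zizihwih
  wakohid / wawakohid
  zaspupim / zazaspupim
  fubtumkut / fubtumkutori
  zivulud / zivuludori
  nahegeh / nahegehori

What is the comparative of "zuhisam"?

lukah and zihwih both end in -h yet inflect differently (luunkah, zizihwih), so the final letter is not what conditions the rule; the last vowel is.
"zuhisam" has last vowel 'a'. The stems whose last vowel is 'a' (lukah → luunkah, rurataf → ruunrataf) insert -un- after the first vowel.
So zuhisam → zuunhisam.

zuunhisam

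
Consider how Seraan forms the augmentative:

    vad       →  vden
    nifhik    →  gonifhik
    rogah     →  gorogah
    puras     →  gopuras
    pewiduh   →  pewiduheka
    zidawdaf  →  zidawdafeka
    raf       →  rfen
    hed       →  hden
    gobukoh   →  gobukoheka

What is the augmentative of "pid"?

"pid" has 1 vowel. The stems with 1 vowel (hed → hden, vad → vden, raf → rfen) delete the last vowel and add -en.
The other patterns: stems with 2 vowels add the prefix go-; stems with 3 vowels add -eka.
So pid → pden.

pden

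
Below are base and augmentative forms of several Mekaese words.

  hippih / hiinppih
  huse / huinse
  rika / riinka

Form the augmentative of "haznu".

Every pair shown (hippih → hiinppih, huse → huinse, rika → riinka) follows the same rule: insert -in- after the first vowel.
So haznu → hainznu.

hainznu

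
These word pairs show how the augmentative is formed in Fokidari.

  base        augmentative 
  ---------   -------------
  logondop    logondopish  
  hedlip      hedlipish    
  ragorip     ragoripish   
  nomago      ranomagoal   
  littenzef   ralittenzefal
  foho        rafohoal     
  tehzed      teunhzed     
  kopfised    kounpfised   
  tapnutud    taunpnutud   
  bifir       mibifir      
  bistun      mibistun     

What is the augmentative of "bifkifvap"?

bifkifvapish

logondop and nomago both have last vowel 'o' yet inflect differently (logondopish, ranomagoal), so the last vowel is not what conditions the rule; the final letter is.
"bifkifvap" ends in -p. The stems ending in -p (logondop → logondopish, hedlip → hedlipish, ragorip → ragoripish) add -ish.
The other patterns: stems ending in -f or -o add ra- … -al around the stem; stems ending in -d insert -un- after the first vowel; stems ending in -n or -r add the prefix mi-.
So bifkifvap → bifkifvapish.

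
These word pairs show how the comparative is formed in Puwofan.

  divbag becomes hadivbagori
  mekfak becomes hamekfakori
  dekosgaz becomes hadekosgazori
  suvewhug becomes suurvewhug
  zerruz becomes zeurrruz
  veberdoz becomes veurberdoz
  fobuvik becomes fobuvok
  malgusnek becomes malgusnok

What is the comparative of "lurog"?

luurrog

divbag and suvewhug both end in -g yet inflect differently (hadivbagori, suurvewhug), so the final letter is not what conditions the rule; the last vowel is.
"lurog" has last vowel 'o'. The one such stem in the data (veberdoz → veurberdoz) inserts -ur- after the first vowel (as do suvewhug, zerruz), so the same rule applies.
The other patterns: stems whose last vowel is 'a' add ha- … -ori around the stem; stems whose last vowel is 'e' or 'i' change the last vowel to 'o'.
So lurog → luurrog.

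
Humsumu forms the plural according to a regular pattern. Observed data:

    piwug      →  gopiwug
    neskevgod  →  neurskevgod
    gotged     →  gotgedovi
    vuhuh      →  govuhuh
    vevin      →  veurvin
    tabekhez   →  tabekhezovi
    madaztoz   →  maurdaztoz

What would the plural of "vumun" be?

govumun

"vumun" has last vowel 'u'. The stems whose last vowel is 'u' (vuhuh → govuhuh, piwug → gopiwug) add the prefix go-.
So vumun → govumun.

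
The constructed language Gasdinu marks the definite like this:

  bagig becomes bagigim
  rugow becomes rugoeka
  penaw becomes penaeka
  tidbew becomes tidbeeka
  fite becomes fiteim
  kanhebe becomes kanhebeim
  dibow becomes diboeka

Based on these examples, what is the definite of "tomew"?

tomeeka

tidbew and fite both have last vowel 'e' yet inflect differently (tidbeeka, fiteim), so the last vowel is not what conditions the rule; the final letter is.
"tomew" ends in -w. The stems ending in -w (dibow → diboeka, rugow → rugoeka, tidbew → tidbeeka) drop the final letter and add -eka.
So tomew → tomeeka.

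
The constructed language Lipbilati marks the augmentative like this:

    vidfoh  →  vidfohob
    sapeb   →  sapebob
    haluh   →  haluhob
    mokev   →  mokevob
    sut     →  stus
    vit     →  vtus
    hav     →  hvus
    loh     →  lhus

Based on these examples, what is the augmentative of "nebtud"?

nebtudob

"nebtud" has 2 vowels. The stems with 2 vowels (vidfoh → vidfohob, sapeb → sapebob, haluh → haluhob) add -ob.
The other pattern: stems with 1 vowel delete the last vowel and add -us.
So nebtud → nebtudob.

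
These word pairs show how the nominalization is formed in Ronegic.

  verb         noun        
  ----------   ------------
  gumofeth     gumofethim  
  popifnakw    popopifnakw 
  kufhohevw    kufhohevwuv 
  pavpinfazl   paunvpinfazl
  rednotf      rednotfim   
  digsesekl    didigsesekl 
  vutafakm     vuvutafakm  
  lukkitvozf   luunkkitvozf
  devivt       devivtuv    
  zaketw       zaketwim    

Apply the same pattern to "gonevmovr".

gonevmovruv

"gonevmovr" has second-to-last letter 'v'. The stems whose second-to-last letter is 'v' (devivt → devivtuv, kufhohevw → kufhohevwuv) add -uv.
So gonevmovr → gonevmovruv.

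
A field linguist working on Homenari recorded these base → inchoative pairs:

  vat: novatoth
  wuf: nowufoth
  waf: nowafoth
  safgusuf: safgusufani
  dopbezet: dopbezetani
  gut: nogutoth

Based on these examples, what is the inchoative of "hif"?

nohifoth

vat and dopbezet both end in -t yet inflect differently (novatoth, dopbezetani), so the final letter is not what conditions the rule; the number of vowels is.
"hif" has 1 vowel. The stems with 1 vowel (waf → nowafoth, vat → novatoth, gut → nogutoth) add no- … -oth around the stem.
So hif → nohifoth.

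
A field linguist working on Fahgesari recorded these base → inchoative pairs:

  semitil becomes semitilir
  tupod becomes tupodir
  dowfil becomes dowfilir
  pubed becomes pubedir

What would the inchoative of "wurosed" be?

wurosedir

Every pair shown (semitil → semitilir, tupod → tupodir, dowfil → dowfilir, …) follows the same rule: add -ir.
So wurosed → wurosedir.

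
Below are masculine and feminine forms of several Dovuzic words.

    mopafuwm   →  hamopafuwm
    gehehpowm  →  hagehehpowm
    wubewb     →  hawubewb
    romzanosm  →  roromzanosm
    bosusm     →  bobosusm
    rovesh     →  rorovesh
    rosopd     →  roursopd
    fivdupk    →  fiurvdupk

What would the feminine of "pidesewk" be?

mopafuwm and romzanosm both end in -m yet inflect differently (hamopafuwm, roromzanosm), so the final letter is not what conditions the rule; the second-to-last letter is.
"pidesewk" has second-to-last letter 'w'. The stems whose second-to-last letter is 'w' (mopafuwm → hamopafuwm, gehehpowm → hagehehpowm, wubewb → hawubewb) add the prefix ha-.
The other patterns: stems whose second-to-last letter is 's' repeat the first consonant+vowel as a prefix; stems whose second-to-last letter is 'p' insert -ur- after the first vowel.
So pidesewk → hapidesewk.

hapidesewk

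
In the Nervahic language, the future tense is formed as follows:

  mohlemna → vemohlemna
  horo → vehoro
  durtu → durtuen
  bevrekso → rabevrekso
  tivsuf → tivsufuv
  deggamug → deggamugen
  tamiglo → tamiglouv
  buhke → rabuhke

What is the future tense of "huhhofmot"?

"huhhofmot" begins with h-. The one such stem in the data (horo → vehoro) adds the prefix ve-, so the same rule applies.
The other patterns: stems beginning with d- add -en; stems beginning with b- add the prefix ra-; stems beginning with t- add -uv.
So huhhofmot → vehuhhofmot.

vehuhhofmot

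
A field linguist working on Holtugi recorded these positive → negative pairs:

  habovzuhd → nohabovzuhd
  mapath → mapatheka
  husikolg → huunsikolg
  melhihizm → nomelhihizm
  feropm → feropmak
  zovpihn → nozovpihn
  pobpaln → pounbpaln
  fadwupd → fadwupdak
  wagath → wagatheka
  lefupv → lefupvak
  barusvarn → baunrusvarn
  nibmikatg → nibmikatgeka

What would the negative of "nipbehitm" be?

nipbehitmeka

feropm and melhihizm both end in -m yet inflect differently (feropmak, nomelhihizm), so the final letter is not what conditions the rule; the second-to-last letter is.
"nipbehitm" has second-to-last letter 't'. The stems whose second-to-last letter is 't' (mapath → mapatheka, wagath → wagatheka, nibmikatg → nibmikatgeka) add -eka.
So nipbehitm → nipbehitmeka.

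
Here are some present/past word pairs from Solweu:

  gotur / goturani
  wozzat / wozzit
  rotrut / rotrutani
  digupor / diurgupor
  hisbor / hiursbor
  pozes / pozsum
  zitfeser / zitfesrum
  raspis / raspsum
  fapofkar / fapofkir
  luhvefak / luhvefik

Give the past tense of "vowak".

digupor and gotur both end in -r yet inflect differently (diurgupor, goturani), so the final letter is not what conditions the rule; the last vowel is.
"vowak" has last vowel 'a'. The stems whose last vowel is 'a' (wozzat → wozzit, luhvefak → luhvefik, fapofkar → fapofkir) change the last vowel to 'i'.
So vowak → vowik.

vowik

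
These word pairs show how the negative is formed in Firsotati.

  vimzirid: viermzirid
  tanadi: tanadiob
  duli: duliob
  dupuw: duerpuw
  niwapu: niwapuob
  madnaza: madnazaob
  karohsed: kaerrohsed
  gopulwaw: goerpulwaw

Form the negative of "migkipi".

"migkipi" ends in a vowel. The stems ending in a vowel (madnaza → madnazaob, niwapu → niwapuob, duli → duliob) add -ob.
So migkipi → migkipiob.

migkipiob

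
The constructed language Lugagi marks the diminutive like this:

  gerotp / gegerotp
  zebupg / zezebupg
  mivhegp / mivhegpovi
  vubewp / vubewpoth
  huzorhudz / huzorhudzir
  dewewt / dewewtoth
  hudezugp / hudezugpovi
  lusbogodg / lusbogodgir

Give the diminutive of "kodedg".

kodedgir

hudezugp and vubewp both end in -p yet inflect differently (hudezugpovi, vubewpoth), so the final letter is not what conditions the rule; the second-to-last letter is.
"kodedg" has second-to-last letter 'd'. The stems whose second-to-last letter is 'd' (lusbogodg → lusbogodgir, huzorhudz → huzorhudzir) add -ir.
The other patterns: stems whose second-to-last letter is 'g' add -ovi; stems whose second-to-last letter is 'w' add -oth; stems whose second-to-last letter is 'p' or 't' repeat the first consonant+vowel as a prefix.
So kodedg → kodedgir.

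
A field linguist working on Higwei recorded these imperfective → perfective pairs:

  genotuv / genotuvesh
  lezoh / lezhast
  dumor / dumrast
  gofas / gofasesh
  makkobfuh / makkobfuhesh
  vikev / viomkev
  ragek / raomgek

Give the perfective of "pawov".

"pawov" has last vowel 'o'. The stems whose last vowel is 'o' (lezoh → lezhast, dumor → dumrast) delete the last vowel and add -ast.
The other patterns: stems whose last vowel is 'e' insert -om- after the first vowel; stems whose last vowel is 'a' or 'u' add -esh.
So pawov → pawvast.

pawvast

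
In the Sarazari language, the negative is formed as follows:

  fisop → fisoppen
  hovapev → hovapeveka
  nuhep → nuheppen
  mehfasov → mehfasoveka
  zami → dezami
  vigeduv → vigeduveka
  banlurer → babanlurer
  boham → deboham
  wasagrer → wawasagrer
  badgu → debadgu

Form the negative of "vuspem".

"vuspem" ends in -m. The one such stem in the data (boham → deboham) adds the prefix de-, so the same rule applies.
The other patterns: stems ending in -r repeat the first consonant+vowel as a prefix; stems ending in -p double the final consonant and add -en; stems ending in -v add -eka.
So vuspem → devuspem.

devuspem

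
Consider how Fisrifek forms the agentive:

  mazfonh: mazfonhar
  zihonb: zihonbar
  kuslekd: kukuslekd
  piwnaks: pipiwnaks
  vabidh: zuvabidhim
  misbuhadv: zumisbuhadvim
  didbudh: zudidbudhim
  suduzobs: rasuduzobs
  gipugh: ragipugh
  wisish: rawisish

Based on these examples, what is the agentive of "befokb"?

bebefokb

"befokb" has second-to-last letter 'k'. The stems whose second-to-last letter is 'k' (kuslekd → kukuslekd, piwnaks → pipiwnaks) repeat the first consonant+vowel as a prefix.
The other patterns: stems whose second-to-last letter is 'n' add -ar; stems whose second-to-last letter is 'd' add zu- … -im around the stem; stems whose second-to-last letter is 'b', 'g' or 's' add the prefix ra-.
So befokb → bebefokb.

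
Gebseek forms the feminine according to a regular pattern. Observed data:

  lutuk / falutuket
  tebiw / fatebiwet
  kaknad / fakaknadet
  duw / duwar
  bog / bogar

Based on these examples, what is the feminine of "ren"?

tebiw and duw both end in -w yet inflect differently (fatebiwet, duwar), so the final letter is not what conditions the rule; the number of vowels is.
"ren" has 1 vowel. The stems with 1 vowel (duw → duwar, bog → bogar) add -ar.
So ren → renar.

renar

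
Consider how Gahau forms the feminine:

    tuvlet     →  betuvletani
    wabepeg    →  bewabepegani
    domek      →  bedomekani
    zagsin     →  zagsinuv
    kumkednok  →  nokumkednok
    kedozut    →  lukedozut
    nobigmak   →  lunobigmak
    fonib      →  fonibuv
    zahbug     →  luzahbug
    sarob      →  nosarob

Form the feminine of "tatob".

nobigmak and domek both end in -k yet inflect differently (lunobigmak, bedomekani), so the final letter is not what conditions the rule; the last vowel is.
"tatob" has last vowel 'o'. The stems whose last vowel is 'o' (kumkednok → nokumkednok, sarob → nosarob) add the prefix no-.
The other patterns: stems whose last vowel is 'i' add -uv; stems whose last vowel is 'a' or 'u' add the prefix lu-; stems whose last vowel is 'e' add be- … -ani around the stem.
So tatob → notatob.

notatob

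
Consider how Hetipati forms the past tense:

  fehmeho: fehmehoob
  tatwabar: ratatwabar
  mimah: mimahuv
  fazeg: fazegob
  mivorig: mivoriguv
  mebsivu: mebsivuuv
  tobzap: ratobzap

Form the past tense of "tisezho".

ratisezho

mivorig and fazeg both end in -g yet inflect differently (mivoriguv, fazegob), so the final letter is not what conditions the rule; the first letter is.
"tisezho" begins with t-. The stems beginning with t- (tobzap → ratobzap, tatwabar → ratatwabar) add the prefix ra-.
The other patterns: stems beginning with m- add -uv; stems beginning with f- add -ob.
So tisezho → ratisezho.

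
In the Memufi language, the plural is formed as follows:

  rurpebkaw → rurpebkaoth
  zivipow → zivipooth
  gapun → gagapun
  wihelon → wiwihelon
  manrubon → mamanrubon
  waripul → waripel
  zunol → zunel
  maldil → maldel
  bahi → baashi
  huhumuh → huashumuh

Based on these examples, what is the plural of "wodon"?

wowodon

zivipow and wihelon both have last vowel 'o' yet inflect differently (zivipooth, wiwihelon), so the last vowel is not what conditions the rule; the final letter is.
"wodon" ends in -n. The stems ending in -n (gapun → gagapun, wihelon → wiwihelon, manrubon → mamanrubon) repeat the first consonant+vowel as a prefix.
The other patterns: stems ending in -w drop the final letter and add -oth; stems ending in -l change the last vowel to 'e'; stems ending in -h or -i insert -as- after the first vowel.
So wodon → wowodon.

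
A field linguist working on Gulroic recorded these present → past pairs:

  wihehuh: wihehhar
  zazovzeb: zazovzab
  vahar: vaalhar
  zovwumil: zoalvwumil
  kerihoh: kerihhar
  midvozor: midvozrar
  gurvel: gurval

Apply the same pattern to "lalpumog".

"lalpumog" has last vowel 'o'. The stems whose last vowel is 'o' (kerihoh → kerihhar, midvozor → midvozrar) delete the last vowel and add -ar.
The other patterns: stems whose last vowel is 'e' change the last vowel to 'a'; stems whose last vowel is 'a' or 'i' insert -al- after the first vowel.
So lalpumog → lalpumgar.

lalpumgar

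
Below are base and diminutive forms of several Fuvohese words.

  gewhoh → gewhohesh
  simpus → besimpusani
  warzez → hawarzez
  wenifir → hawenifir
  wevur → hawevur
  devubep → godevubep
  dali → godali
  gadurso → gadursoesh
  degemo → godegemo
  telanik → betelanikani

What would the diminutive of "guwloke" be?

guwlokeesh

"guwloke" begins with g-. The stems beginning with g- (gewhoh → gewhohesh, gadurso → gadursoesh) add -esh.
So guwloke → guwlokeesh.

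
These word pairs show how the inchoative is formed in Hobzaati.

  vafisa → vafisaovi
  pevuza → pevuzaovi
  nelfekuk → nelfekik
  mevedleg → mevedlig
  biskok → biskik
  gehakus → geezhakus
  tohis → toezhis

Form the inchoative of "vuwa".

vuwaovi

nelfekuk and gehakus both have last vowel 'u' yet inflect differently (nelfekik, geezhakus), so the last vowel is not what conditions the rule; the final letter is.
"vuwa" ends in -a. The stems ending in -a (vafisa → vafisaovi, pevuza → pevuzaovi) add -ovi.
The other patterns: stems ending in -g or -k change the last vowel to 'i'; stems ending in -s insert -ez- after the first vowel.
So vuwa → vuwaovi.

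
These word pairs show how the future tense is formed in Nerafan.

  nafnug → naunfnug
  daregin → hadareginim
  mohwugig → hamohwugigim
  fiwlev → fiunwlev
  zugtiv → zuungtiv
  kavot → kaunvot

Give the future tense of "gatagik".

nafnug and mohwugig both end in -g yet inflect differently (naunfnug, hamohwugigim), so the final letter is not what conditions the rule; the number of vowels is.
"gatagik" has 3 vowels. The stems with 3 vowels (daregin → hadareginim, mohwugig → hamohwugigim) add ha- … -im around the stem.
So gatagik → hagatagikim.

hagatagikim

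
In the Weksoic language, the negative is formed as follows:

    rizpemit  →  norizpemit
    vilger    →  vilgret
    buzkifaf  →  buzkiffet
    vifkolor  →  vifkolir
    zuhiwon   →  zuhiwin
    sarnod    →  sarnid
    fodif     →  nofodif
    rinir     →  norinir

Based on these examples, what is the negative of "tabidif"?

rinir and vifkolor both end in -r yet inflect differently (norinir, vifkolir), so the final letter is not what conditions the rule; the last vowel is.
"tabidif" has last vowel 'i'. The stems whose last vowel is 'i' (rizpemit → norizpemit, fodif → nofodif, rinir → norinir) add the prefix no-.
The other patterns: stems whose last vowel is 'o' change the last vowel to 'i'; stems whose last vowel is 'a' or 'e' delete the last vowel and add -et.
So tabidif → notabidif.

notabidif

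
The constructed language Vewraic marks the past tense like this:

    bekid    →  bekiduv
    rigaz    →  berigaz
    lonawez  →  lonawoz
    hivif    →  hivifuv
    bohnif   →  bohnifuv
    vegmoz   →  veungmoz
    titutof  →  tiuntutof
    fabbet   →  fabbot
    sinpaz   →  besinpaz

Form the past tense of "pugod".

"pugod" has last vowel 'o'. The stems whose last vowel is 'o' (vegmoz → veungmoz, titutof → tiuntutof) insert -un- after the first vowel.
So pugod → puungod.

puungod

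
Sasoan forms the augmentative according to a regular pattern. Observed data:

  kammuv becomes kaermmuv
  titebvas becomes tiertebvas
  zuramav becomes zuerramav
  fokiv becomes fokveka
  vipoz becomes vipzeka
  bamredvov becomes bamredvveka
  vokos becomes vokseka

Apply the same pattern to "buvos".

buvseka

"buvos" has last vowel 'o'. The stems whose last vowel is 'o' (vipoz → vipzeka, bamredvov → bamredvveka, vokos → vokseka) delete the last vowel and add -eka.
The other pattern: stems whose last vowel is 'a' or 'u' insert -er- after the first vowel.
So buvos → buvseka.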